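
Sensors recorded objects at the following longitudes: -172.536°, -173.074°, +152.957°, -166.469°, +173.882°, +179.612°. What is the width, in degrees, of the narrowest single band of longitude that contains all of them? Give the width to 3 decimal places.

Sort the longitudes: -173.074°, -172.536°, -166.469°, +152.957°, +173.882°, +179.612°.
Eastward gaps between consecutive values (wrapping around): 0.538°, 6.067°, 319.426°, 20.925°, 5.730°, 7.314°.
Largest gap = 319.426° ⇒ minimal covering band is its complement: 360° − 319.426° = 40.574°.
Band runs from +152.957° eastward to -166.469°, crossing the antimeridian.

40.574°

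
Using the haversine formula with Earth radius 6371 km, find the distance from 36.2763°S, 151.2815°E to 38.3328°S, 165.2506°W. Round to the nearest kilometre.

Δλ = -165.2506 − 151.2815 = -316.5321°; wrapped into (−180°, 180°]: 43.4679°.
Δφ = -38.3328 − -36.2763 = -2.0565°.
a = sin²(Δφ/2) + cos φ₁ · cos φ₂ · sin²(Δλ/2) = 0.087034.
c = 2·atan2(√a, √(1−a)) = 0.59894 rad → d = 6371·c ≈ 3815.86 km.

3816 km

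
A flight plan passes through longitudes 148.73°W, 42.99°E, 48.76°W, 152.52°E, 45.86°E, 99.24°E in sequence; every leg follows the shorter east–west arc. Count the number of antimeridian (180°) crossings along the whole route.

Leg 1: -148.73° → +42.99°, shortest Δλ = -168.28° (west) — crosses 180°.
Leg 2: +42.99° → -48.76°, shortest Δλ = -91.75° (west) — does not cross 180°.
Leg 3: -48.76° → +152.52°, shortest Δλ = -158.72° (west) — crosses 180°.
Leg 4: +152.52° → +45.86°, shortest Δλ = -106.66° (west) — does not cross 180°.
Leg 5: +45.86° → +99.24°, shortest Δλ = 53.38° (east) — does not cross 180°.
Total crossings: 2.

2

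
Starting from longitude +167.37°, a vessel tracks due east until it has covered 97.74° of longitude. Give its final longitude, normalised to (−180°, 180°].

-94.89°

Start at +167.37°; shift +97.74° → +265.11°.
+265.11° lies outside (−180°, 180°]; subtract 360° → -94.89°.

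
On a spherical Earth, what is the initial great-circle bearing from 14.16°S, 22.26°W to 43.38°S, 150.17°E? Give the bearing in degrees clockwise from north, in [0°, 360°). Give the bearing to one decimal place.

173.5°

Δλ = 150.17 − -22.26 = 172.43°.
θ = atan2( sin Δλ · cos φ₂ , cos φ₁ · sin φ₂ − sin φ₁ · cos φ₂ · cos Δλ )
  = atan2(0.09575, -0.84222) = 173.514° → normalised to [0°, 360°): 173.514°.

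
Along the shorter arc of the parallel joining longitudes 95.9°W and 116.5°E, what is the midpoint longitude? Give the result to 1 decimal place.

Signed shortest Δλ from -95.9° to +116.5° is -147.6°.
Midpoint longitude = -95.9° + (-147.6°)/2 = -95.9° − 73.8° = -169.7°.
(The naïve average (-95.9 + +116.5)/2 = 10.3° is on the wrong side of the globe.)

169.7°W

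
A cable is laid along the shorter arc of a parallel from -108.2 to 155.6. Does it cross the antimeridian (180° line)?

Yes

Naïve |155.6 − -108.2| = 263.8° > 180°, so the shorter arc goes the other way round — across 180°.
Signed shortest Δλ = ((155.6 − -108.2 + 180) mod 360) − 180 = -96.2°.
Going west by 96.2° from -108.2° passes through 180° before reaching +155.6°.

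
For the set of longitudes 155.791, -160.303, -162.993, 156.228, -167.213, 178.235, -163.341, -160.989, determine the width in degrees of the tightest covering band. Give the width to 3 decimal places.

Sort the longitudes: -167.213°, -163.341°, -162.993°, -160.989°, -160.303°, +155.791°, +156.228°, +178.235°.
Eastward gaps between consecutive values (wrapping around): 3.872°, 0.348°, 2.004°, 0.686°, 316.094°, 0.437°, 22.007°, 14.552°.
Largest gap = 316.094° ⇒ minimal covering band is its complement: 360° − 316.094° = 43.906°.
Band runs from +155.791° eastward to -160.303°, crossing the antimeridian.

43.906°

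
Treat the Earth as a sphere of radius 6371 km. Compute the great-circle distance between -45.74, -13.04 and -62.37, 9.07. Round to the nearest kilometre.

Δλ = 9.07 − -13.04 = 22.11°.
Δφ = -62.37 − -45.74 = -16.63°.
a = sin²(Δφ/2) + cos φ₁ · cos φ₂ · sin²(Δλ/2) = 0.032814.
c = 2·atan2(√a, √(1−a)) = 0.36431 rad → d = 6371·c ≈ 2320.99 km.

2321 km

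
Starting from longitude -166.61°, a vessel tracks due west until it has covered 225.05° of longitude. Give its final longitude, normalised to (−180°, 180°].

-31.66°

Start at -166.61°; shift −225.05° → -391.66°.
-391.66° lies outside (−180°, 180°]; add 360° → -31.66°.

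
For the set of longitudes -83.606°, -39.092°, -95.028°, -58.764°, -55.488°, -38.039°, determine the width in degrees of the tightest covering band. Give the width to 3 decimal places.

56.989°

Sort the longitudes: -95.028°, -83.606°, -58.764°, -55.488°, -39.092°, -38.039°.
Eastward gaps between consecutive values (wrapping around): 11.422°, 24.842°, 3.276°, 16.396°, 1.053°, 303.011°.
Largest gap = 303.011° ⇒ minimal covering band is its complement: 360° − 303.011° = 56.989°.
Band runs from -95.028° eastward to -38.039°.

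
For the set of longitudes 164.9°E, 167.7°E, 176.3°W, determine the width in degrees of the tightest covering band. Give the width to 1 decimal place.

18.8°

Sort the longitudes: -176.3°, +164.9°, +167.7°.
Eastward gaps between consecutive values (wrapping around): 341.2°, 2.8°, 16.0°.
Largest gap = 341.2° ⇒ minimal covering band is its complement: 360° − 341.2° = 18.8°.
Band runs from +164.9° eastward to -176.3°, crossing the antimeridian.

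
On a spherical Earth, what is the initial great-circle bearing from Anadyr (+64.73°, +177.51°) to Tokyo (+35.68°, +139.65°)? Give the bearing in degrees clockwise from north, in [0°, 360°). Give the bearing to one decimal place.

236.4°

Δλ = 139.65 − 177.51 = -37.86°.
θ = atan2( sin Δλ · cos φ₂ , cos φ₁ · sin φ₂ − sin φ₁ · cos φ₂ · cos Δλ )
  = atan2(-0.49853, -0.33096) = -123.579° → normalised to [0°, 360°): 236.421°.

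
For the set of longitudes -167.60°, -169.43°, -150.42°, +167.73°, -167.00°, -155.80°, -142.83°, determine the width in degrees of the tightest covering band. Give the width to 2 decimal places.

Sort the longitudes: -169.43°, -167.60°, -167.00°, -155.80°, -150.42°, -142.83°, +167.73°.
Eastward gaps between consecutive values (wrapping around): 1.83°, 0.60°, 11.20°, 5.38°, 7.59°, 310.56°, 22.84°.
Largest gap = 310.56° ⇒ minimal covering band is its complement: 360° − 310.56° = 49.44°.
Band runs from +167.73° eastward to -142.83°, crossing the antimeridian.

49.44°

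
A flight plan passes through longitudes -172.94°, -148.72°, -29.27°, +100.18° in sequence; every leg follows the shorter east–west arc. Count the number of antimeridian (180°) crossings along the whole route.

Leg 1: -172.94° → -148.72°, shortest Δλ = 24.22° (east) — does not cross 180°.
Leg 2: -148.72° → -29.27°, shortest Δλ = 119.45° (east) — does not cross 180°.
Leg 3: -29.27° → +100.18°, shortest Δλ = 129.45° (east) — does not cross 180°.
Total crossings: 0.

0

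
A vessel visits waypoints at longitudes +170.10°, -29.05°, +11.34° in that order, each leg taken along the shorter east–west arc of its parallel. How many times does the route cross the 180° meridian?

1

Leg 1: +170.10° → -29.05°, shortest Δλ = 160.85° (east) — crosses 180°.
Leg 2: -29.05° → +11.34°, shortest Δλ = 40.39° (east) — does not cross 180°.
Total crossings: 1.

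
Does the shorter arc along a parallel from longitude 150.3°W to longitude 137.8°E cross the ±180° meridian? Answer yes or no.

Naïve |137.8 − -150.3| = 288.1° > 180°, so the shorter arc goes the other way round — across 180°.
Signed shortest Δλ = ((137.8 − -150.3 + 180) mod 360) − 180 = -71.9°.
Going west by 71.9° from -150.3° passes through 180° before reaching +137.8°.

Yes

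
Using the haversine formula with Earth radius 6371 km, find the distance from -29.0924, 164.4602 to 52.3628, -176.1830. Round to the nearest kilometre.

9251 km

Δλ = -176.1830 − 164.4602 = -340.6432°; wrapped into (−180°, 180°]: 19.3568°.
Δφ = 52.3628 − -29.0924 = 81.4552°.
a = sin²(Δφ/2) + cos φ₁ · cos φ₂ · sin²(Δλ/2) = 0.440791.
c = 2·atan2(√a, √(1−a)) = 1.45210 rad → d = 6371·c ≈ 9251.32 km.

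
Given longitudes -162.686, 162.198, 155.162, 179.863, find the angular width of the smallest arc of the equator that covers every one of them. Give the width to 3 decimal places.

Sort the longitudes: -162.686°, +155.162°, +162.198°, +179.863°.
Eastward gaps between consecutive values (wrapping around): 317.848°, 7.036°, 17.665°, 17.451°.
Largest gap = 317.848° ⇒ minimal covering band is its complement: 360° − 317.848° = 42.152°.
Band runs from +155.162° eastward to -162.686°, crossing the antimeridian.

42.152°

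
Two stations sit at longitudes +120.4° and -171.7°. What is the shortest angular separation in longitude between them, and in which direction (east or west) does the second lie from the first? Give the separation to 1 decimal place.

Raw difference: -171.7 − 120.4 = -292.1°.
Normalise into (−180°, 180°]: -292.1° + 360° = 67.9°.
Positive ⇒ the second point lies to the east; separation 67.9°.

67.9° east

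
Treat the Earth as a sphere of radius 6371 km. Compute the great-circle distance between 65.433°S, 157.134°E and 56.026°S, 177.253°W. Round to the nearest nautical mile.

Δλ = -177.253 − 157.134 = -334.387°; wrapped into (−180°, 180°]: 25.613°.
Δφ = -56.026 − -65.433 = 9.407°.
a = sin²(Δφ/2) + cos φ₁ · cos φ₂ · sin²(Δλ/2) = 0.018139.
c = 2·atan2(√a, √(1−a)) = 0.27018 rad → d = 6371·c ≈ 1721.34 km ≈ 929.45 nmi.

929 nmi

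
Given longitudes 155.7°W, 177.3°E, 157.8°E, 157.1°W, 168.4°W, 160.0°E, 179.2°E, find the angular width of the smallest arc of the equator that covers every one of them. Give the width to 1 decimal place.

46.5°

Sort the longitudes: -168.4°, -157.1°, -155.7°, +157.8°, +160.0°, +177.3°, +179.2°.
Eastward gaps between consecutive values (wrapping around): 11.3°, 1.4°, 313.5°, 2.2°, 17.3°, 1.9°, 12.4°.
Largest gap = 313.5° ⇒ minimal covering band is its complement: 360° − 313.5° = 46.5°.
Band runs from +157.8° eastward to -155.7°, crossing the antimeridian.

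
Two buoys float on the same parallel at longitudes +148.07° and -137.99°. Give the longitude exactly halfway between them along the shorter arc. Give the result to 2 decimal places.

Signed shortest Δλ from +148.07° to -137.99° is +73.94°.
Midpoint longitude = +148.07° + (+73.94°)/2 = +148.07° + 36.97° = +185.04°.
Normalise into (−180°, 180°]: -174.96°.
(The naïve average (+148.07 + -137.99)/2 = 5.04° is on the wrong side of the globe.)

-174.96°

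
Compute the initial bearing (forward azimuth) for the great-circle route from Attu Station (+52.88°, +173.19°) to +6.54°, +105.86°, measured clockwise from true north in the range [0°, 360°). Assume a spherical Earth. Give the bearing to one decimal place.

255.5°

Δλ = 105.86 − 173.19 = -67.33°.
θ = atan2( sin Δλ · cos φ₂ , cos φ₁ · sin φ₂ − sin φ₁ · cos φ₂ · cos Δλ )
  = atan2(-0.91674, -0.23659) = -104.471° → normalised to [0°, 360°): 255.529°.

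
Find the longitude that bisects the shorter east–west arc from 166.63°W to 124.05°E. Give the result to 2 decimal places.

158.71°E

Signed shortest Δλ from -166.63° to +124.05° is -69.32°.
Midpoint longitude = -166.63° + (-69.32°)/2 = -166.63° − 34.66° = -201.29°.
Normalise into (−180°, 180°]: +158.71°.
(The naïve average (-166.63 + +124.05)/2 = -21.29° is on the wrong side of the globe.)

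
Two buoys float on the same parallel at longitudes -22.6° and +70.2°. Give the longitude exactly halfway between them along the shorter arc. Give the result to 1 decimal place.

+23.8°

Signed shortest Δλ from -22.6° to +70.2° is +92.8°.
Midpoint longitude = -22.6° + (+92.8°)/2 = -22.6° + 46.4° = +23.8°.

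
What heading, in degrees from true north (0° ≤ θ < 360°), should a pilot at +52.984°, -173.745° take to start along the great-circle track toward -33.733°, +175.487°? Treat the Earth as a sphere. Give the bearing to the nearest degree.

189°

Δλ = 175.487 − -173.745 = 349.232°; wrapped into (−180°, 180°]: -10.768°.
θ = atan2( sin Δλ · cos φ₂ , cos φ₁ · sin φ₂ − sin φ₁ · cos φ₂ · cos Δλ )
  = atan2(-0.15538, -0.98667) = -171.051° → normalised to [0°, 360°): 188.949°.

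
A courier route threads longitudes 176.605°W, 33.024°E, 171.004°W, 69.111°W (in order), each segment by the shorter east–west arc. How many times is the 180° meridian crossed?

2

Leg 1: -176.605° → +33.024°, shortest Δλ = -150.371° (west) — crosses 180°.
Leg 2: +33.024° → -171.004°, shortest Δλ = 155.972° (east) — crosses 180°.
Leg 3: -171.004° → -69.111°, shortest Δλ = 101.893° (east) — does not cross 180°.
Total crossings: 2.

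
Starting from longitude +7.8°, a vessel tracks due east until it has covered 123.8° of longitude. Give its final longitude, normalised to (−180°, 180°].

+131.6°

Start at +7.8°; shift +123.8° → +131.6°.
+131.6° already lies in (−180°, 180°].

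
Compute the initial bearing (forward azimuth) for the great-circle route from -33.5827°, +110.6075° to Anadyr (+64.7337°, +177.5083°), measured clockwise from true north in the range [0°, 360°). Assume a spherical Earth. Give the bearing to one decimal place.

24.9°

Δλ = 177.5083 − 110.6075 = 66.9008°.
θ = atan2( sin Δλ · cos φ₂ , cos φ₁ · sin φ₂ − sin φ₁ · cos φ₂ · cos Δλ )
  = atan2(0.39261, 0.84602) = 24.894° → normalised to [0°, 360°): 24.894°.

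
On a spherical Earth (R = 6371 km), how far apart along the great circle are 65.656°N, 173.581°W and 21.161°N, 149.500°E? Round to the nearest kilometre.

5614 km

Δλ = 149.500 − -173.581 = 323.081°; wrapped into (−180°, 180°]: -36.919°.
Δφ = 21.161 − 65.656 = -44.495°.
a = sin²(Δφ/2) + cos φ₁ · cos φ₂ · sin²(Δλ/2) = 0.181885.
c = 2·atan2(√a, √(1−a)) = 0.88119 rad → d = 6371·c ≈ 5614.09 km.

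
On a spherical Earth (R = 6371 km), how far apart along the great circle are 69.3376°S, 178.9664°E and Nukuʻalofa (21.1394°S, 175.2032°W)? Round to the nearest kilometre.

Δλ = -175.2032 − 178.9664 = -354.1696°; wrapped into (−180°, 180°]: 5.8304°.
Δφ = -21.1394 − -69.3376 = 48.1982°.
a = sin²(Δφ/2) + cos φ₁ · cos φ₂ · sin²(Δλ/2) = 0.167573.
c = 2·atan2(√a, √(1−a)) = 0.84350 rad → d = 6371·c ≈ 5373.93 km.

5374 km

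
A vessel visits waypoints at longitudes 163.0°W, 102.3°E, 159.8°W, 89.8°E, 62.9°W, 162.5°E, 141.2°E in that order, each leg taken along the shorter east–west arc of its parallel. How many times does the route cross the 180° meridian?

4

Leg 1: -163.0° → +102.3°, shortest Δλ = -94.7° (west) — crosses 180°.
Leg 2: +102.3° → -159.8°, shortest Δλ = 97.9° (east) — crosses 180°.
Leg 3: -159.8° → +89.8°, shortest Δλ = -110.4° (west) — crosses 180°.
Leg 4: +89.8° → -62.9°, shortest Δλ = -152.7° (west) — does not cross 180°.
Leg 5: -62.9° → +162.5°, shortest Δλ = -134.6° (west) — crosses 180°.
Leg 6: +162.5° → +141.2°, shortest Δλ = -21.3° (west) — does not cross 180°.
Total crossings: 4.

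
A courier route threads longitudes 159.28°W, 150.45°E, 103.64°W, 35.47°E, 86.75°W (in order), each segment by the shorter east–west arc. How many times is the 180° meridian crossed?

2

Leg 1: -159.28° → +150.45°, shortest Δλ = -50.27° (west) — crosses 180°.
Leg 2: +150.45° → -103.64°, shortest Δλ = 105.91° (east) — crosses 180°.
Leg 3: -103.64° → +35.47°, shortest Δλ = 139.11° (east) — does not cross 180°.
Leg 4: +35.47° → -86.75°, shortest Δλ = -122.22° (west) — does not cross 180°.
Total crossings: 2.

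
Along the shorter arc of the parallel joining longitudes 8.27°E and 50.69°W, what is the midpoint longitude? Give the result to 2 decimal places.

Signed shortest Δλ from +8.27° to -50.69° is -58.96°.
Midpoint longitude = +8.27° + (-58.96°)/2 = +8.27° − 29.48° = -21.21°.

21.21°W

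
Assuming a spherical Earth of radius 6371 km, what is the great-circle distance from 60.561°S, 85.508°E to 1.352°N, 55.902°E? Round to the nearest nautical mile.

Δλ = 55.902 − 85.508 = -29.606°.
Δφ = 1.352 − -60.561 = 61.913°.
a = sin²(Δφ/2) + cos φ₁ · cos φ₂ · sin²(Δλ/2) = 0.296669.
c = 2·atan2(√a, √(1−a)) = 1.15200 rad → d = 6371·c ≈ 7339.39 km ≈ 3962.95 nmi.

3963 nmi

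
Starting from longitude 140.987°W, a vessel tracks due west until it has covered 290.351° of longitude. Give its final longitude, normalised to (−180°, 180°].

Start at -140.987°; shift −290.351° → -431.338°.
-431.338° lies outside (−180°, 180°]; add 360° → -71.338°.

71.338°W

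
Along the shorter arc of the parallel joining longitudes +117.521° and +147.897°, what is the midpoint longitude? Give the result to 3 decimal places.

+132.709°

Signed shortest Δλ from +117.521° to +147.897° is +30.376°.
Midpoint longitude = +117.521° + (+30.376°)/2 = +117.521° + 15.188° = +132.709°.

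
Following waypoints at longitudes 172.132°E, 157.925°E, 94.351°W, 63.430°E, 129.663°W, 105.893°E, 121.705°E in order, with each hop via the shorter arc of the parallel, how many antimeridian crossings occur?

Leg 1: +172.132° → +157.925°, shortest Δλ = -14.207° (west) — does not cross 180°.
Leg 2: +157.925° → -94.351°, shortest Δλ = 107.724° (east) — crosses 180°.
Leg 3: -94.351° → +63.430°, shortest Δλ = 157.781° (east) — does not cross 180°.
Leg 4: +63.430° → -129.663°, shortest Δλ = 166.907° (east) — crosses 180°.
Leg 5: -129.663° → +105.893°, shortest Δλ = -124.444° (west) — crosses 180°.
Leg 6: +105.893° → +121.705°, shortest Δλ = 15.812° (east) — does not cross 180°.
Total crossings: 3.

3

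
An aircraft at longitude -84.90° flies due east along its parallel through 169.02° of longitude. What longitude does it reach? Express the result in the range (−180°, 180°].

+84.12°

Start at -84.90°; shift +169.02° → +84.12°.
+84.12° already lies in (−180°, 180°].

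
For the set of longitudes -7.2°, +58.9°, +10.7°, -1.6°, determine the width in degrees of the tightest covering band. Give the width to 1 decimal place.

66.1°

Sort the longitudes: -7.2°, -1.6°, +10.7°, +58.9°.
Eastward gaps between consecutive values (wrapping around): 5.6°, 12.3°, 48.2°, 293.9°.
Largest gap = 293.9° ⇒ minimal covering band is its complement: 360° − 293.9° = 66.1°.
Band runs from -7.2° eastward to +58.9°.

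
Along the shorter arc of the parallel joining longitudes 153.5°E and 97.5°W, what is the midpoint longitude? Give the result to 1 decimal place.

Signed shortest Δλ from +153.5° to -97.5° is +109.0°.
Midpoint longitude = +153.5° + (+109.0°)/2 = +153.5° + 54.5° = +208.0°.
Normalise into (−180°, 180°]: -152.0°.
(The naïve average (+153.5 + -97.5)/2 = 28.0° is on the wrong side of the globe.)

152.0°W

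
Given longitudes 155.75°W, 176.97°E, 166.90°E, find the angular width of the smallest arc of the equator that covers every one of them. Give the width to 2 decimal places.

Sort the longitudes: -155.75°, +166.90°, +176.97°.
Eastward gaps between consecutive values (wrapping around): 322.65°, 10.07°, 27.28°.
Largest gap = 322.65° ⇒ minimal covering band is its complement: 360° − 322.65° = 37.35°.
Band runs from +166.90° eastward to -155.75°, crossing the antimeridian.

37.35°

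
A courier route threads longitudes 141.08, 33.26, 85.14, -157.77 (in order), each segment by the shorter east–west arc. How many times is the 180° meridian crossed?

Leg 1: +141.08° → +33.26°, shortest Δλ = -107.82° (west) — does not cross 180°.
Leg 2: +33.26° → +85.14°, shortest Δλ = 51.88° (east) — does not cross 180°.
Leg 3: +85.14° → -157.77°, shortest Δλ = 117.09° (east) — crosses 180°.
Total crossings: 1.

1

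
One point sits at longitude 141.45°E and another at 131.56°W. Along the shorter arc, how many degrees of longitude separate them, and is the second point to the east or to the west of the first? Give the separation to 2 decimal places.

Raw difference: -131.56 − 141.45 = -273.01°.
Normalise into (−180°, 180°]: -273.01° + 360° = 86.99°.
Positive ⇒ the second point lies to the east; separation 86.99°.

86.99° east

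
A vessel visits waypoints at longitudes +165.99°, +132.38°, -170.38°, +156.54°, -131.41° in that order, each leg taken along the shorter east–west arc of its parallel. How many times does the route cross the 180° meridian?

Leg 1: +165.99° → +132.38°, shortest Δλ = -33.61° (west) — does not cross 180°.
Leg 2: +132.38° → -170.38°, shortest Δλ = 57.24° (east) — crosses 180°.
Leg 3: -170.38° → +156.54°, shortest Δλ = -33.08° (west) — crosses 180°.
Leg 4: +156.54° → -131.41°, shortest Δλ = 72.05° (east) — crosses 180°.
Total crossings: 3.

3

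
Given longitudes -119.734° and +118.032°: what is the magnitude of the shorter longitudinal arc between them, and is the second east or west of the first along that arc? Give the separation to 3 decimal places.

Raw difference: 118.032 − -119.734 = 237.766°.
Normalise into (−180°, 180°]: 237.766° − 360° = -122.234°.
Negative ⇒ the second point lies to the west; separation 122.234°.

122.234° west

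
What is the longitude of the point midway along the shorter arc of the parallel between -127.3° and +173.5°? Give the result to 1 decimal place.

-156.9°

Signed shortest Δλ from -127.3° to +173.5° is -59.2°.
Midpoint longitude = -127.3° + (-59.2°)/2 = -127.3° − 29.6° = -156.9°.
(The naïve average (-127.3 + +173.5)/2 = 23.1° is on the wrong side of the globe.)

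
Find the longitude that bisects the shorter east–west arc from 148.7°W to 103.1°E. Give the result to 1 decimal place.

Signed shortest Δλ from -148.7° to +103.1° is -108.2°.
Midpoint longitude = -148.7° + (-108.2°)/2 = -148.7° − 54.1° = -202.8°.
Normalise into (−180°, 180°]: +157.2°.
(The naïve average (-148.7 + +103.1)/2 = -22.8° is on the wrong side of the globe.)

157.2°E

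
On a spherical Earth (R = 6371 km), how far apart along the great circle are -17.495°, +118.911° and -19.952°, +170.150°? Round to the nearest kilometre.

Δλ = 170.150 − 118.911 = 51.239°.
Δφ = -19.952 − -17.495 = -2.457°.
a = sin²(Δφ/2) + cos φ₁ · cos φ₂ · sin²(Δλ/2) = 0.168072.
c = 2·atan2(√a, √(1−a)) = 0.84483 rad → d = 6371·c ≈ 5382.43 km.

5382 km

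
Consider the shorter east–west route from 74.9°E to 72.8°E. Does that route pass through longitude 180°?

No

Signed shortest Δλ = ((72.8 − 74.9 + 180) mod 360) − 180 = -2.1°.
Going west by 2.1° from +74.9° reaches +72.8° without touching 180°.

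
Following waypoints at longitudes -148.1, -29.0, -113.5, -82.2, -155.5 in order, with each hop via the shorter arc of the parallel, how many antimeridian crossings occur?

Leg 1: -148.1° → -29.0°, shortest Δλ = 119.1° (east) — does not cross 180°.
Leg 2: -29.0° → -113.5°, shortest Δλ = -84.5° (west) — does not cross 180°.
Leg 3: -113.5° → -82.2°, shortest Δλ = 31.3° (east) — does not cross 180°.
Leg 4: -82.2° → -155.5°, shortest Δλ = -73.3° (west) — does not cross 180°.
Total crossings: 0.

0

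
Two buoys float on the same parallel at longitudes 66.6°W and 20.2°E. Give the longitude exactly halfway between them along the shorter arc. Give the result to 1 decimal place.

Signed shortest Δλ from -66.6° to +20.2° is +86.8°.
Midpoint longitude = -66.6° + (+86.8°)/2 = -66.6° + 43.4° = -23.2°.

23.2°W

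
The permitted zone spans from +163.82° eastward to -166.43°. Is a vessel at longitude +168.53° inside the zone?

Yes

Band width going east from +163.82° to -166.43°: ((-166.43 − 163.82) mod 360) = 29.75°.
Offset of +168.53° east of the west edge: ((168.53 − 163.82) mod 360) = 4.71°.
4.71° ≤ 29.75° ⇒ inside.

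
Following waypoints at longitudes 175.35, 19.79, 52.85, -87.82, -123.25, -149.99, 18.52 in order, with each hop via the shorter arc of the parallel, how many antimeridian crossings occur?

Leg 1: +175.35° → +19.79°, shortest Δλ = -155.56° (west) — does not cross 180°.
Leg 2: +19.79° → +52.85°, shortest Δλ = 33.06° (east) — does not cross 180°.
Leg 3: +52.85° → -87.82°, shortest Δλ = -140.67° (west) — does not cross 180°.
Leg 4: -87.82° → -123.25°, shortest Δλ = -35.43° (west) — does not cross 180°.
Leg 5: -123.25° → -149.99°, shortest Δλ = -26.74° (west) — does not cross 180°.
Leg 6: -149.99° → +18.52°, shortest Δλ = 168.51° (east) — does not cross 180°.
Total crossings: 0.

0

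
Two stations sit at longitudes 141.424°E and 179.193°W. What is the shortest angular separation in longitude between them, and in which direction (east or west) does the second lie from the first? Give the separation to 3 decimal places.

Raw difference: -179.193 − 141.424 = -320.617°.
Normalise into (−180°, 180°]: -320.617° + 360° = 39.383°.
Positive ⇒ the second point lies to the east; separation 39.383°.

39.383° east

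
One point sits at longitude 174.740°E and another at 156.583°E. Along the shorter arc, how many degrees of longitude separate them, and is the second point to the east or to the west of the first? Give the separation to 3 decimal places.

Raw difference: 156.583 − 174.740 = -18.157°.
Normalise into (−180°, 180°]: -18.157° stays -18.157°.
Negative ⇒ the second point lies to the west; separation 18.157°.

18.157° west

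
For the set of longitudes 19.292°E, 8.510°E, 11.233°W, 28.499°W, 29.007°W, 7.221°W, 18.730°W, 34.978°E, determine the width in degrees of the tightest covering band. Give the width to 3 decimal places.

Sort the longitudes: -29.007°, -28.499°, -18.730°, -11.233°, -7.221°, +8.510°, +19.292°, +34.978°.
Eastward gaps between consecutive values (wrapping around): 0.508°, 9.769°, 7.497°, 4.012°, 15.731°, 10.782°, 15.686°, 296.015°.
Largest gap = 296.015° ⇒ minimal covering band is its complement: 360° − 296.015° = 63.985°.
Band runs from -29.007° eastward to +34.978°.

63.985°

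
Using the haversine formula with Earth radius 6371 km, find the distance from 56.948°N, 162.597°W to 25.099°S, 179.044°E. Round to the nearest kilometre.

Δλ = 179.044 − -162.597 = 341.641°; wrapped into (−180°, 180°]: -18.359°.
Δφ = -25.099 − 56.948 = -82.047°.
a = sin²(Δφ/2) + cos φ₁ · cos φ₂ · sin²(Δλ/2) = 0.443389.
c = 2·atan2(√a, √(1−a)) = 1.45733 rad → d = 6371·c ≈ 9284.66 km.

9285 km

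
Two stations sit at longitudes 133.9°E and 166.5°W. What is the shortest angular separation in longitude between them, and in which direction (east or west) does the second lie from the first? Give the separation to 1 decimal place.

Raw difference: -166.5 − 133.9 = -300.4°.
Normalise into (−180°, 180°]: -300.4° + 360° = 59.6°.
Positive ⇒ the second point lies to the east; separation 59.6°.

59.6° east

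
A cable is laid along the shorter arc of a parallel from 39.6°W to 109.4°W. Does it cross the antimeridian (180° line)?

Signed shortest Δλ = ((-109.4 − -39.6 + 180) mod 360) − 180 = -69.8°.
Going west by 69.8° from -39.6° reaches -109.4° without touching 180°.

No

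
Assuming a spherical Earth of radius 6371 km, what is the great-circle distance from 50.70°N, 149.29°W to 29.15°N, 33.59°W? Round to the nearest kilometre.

9132 km

Δλ = -33.59 − -149.29 = 115.70°.
Δφ = 29.15 − 50.70 = -21.55°.
a = sin²(Δφ/2) + cos φ₁ · cos φ₂ · sin²(Δλ/2) = 0.431474.
c = 2·atan2(√a, √(1−a)) = 1.43331 rad → d = 6371·c ≈ 9131.63 km.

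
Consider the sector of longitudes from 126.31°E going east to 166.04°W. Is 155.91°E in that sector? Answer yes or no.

Yes

Band width going east from +126.31° to -166.04°: ((-166.04 − 126.31) mod 360) = 67.65°.
Offset of +155.91° east of the west edge: ((155.91 − 126.31) mod 360) = 29.60°.
29.60° ≤ 67.65° ⇒ inside.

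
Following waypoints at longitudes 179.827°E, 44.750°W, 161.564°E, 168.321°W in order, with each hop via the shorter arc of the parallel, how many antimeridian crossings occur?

Leg 1: +179.827° → -44.750°, shortest Δλ = 135.423° (east) — crosses 180°.
Leg 2: -44.750° → +161.564°, shortest Δλ = -153.686° (west) — crosses 180°.
Leg 3: +161.564° → -168.321°, shortest Δλ = 30.115° (east) — crosses 180°.
Total crossings: 3.

3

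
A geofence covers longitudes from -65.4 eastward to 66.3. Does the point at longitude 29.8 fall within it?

Band width going east from -65.4° to +66.3°: ((66.3 − -65.4) mod 360) = 131.7°.
Offset of +29.8° east of the west edge: ((29.8 − -65.4) mod 360) = 95.2°.
95.2° ≤ 131.7° ⇒ inside.

Yes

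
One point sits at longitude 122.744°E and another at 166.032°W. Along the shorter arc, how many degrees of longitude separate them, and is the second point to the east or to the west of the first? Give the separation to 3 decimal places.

Raw difference: -166.032 − 122.744 = -288.776°.
Normalise into (−180°, 180°]: -288.776° + 360° = 71.224°.
Positive ⇒ the second point lies to the east; separation 71.224°.

71.224° east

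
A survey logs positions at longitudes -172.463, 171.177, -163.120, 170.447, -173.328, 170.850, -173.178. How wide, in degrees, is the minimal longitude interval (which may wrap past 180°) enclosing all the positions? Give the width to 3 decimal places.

Sort the longitudes: -173.328°, -173.178°, -172.463°, -163.120°, +170.447°, +170.850°, +171.177°.
Eastward gaps between consecutive values (wrapping around): 0.150°, 0.715°, 9.343°, 333.567°, 0.403°, 0.327°, 15.495°.
Largest gap = 333.567° ⇒ minimal covering band is its complement: 360° − 333.567° = 26.433°.
Band runs from +170.447° eastward to -163.120°, crossing the antimeridian.

26.433°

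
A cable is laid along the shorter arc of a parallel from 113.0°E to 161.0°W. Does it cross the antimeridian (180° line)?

Yes

Naïve |-161.0 − 113.0| = 274.0° > 180°, so the shorter arc goes the other way round — across 180°.
Signed shortest Δλ = ((-161.0 − 113.0 + 180) mod 360) − 180 = 86.0°.
Going east by 86.0° from +113.0° passes through 180° before reaching -161.0°.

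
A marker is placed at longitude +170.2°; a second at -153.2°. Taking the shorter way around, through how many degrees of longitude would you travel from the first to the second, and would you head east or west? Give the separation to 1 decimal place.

36.6° east

Raw difference: -153.2 − 170.2 = -323.4°.
Normalise into (−180°, 180°]: -323.4° + 360° = 36.6°.
Positive ⇒ the second point lies to the east; separation 36.6°.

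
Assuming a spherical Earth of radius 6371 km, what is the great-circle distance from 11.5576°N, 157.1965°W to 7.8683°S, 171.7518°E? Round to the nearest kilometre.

4057 km

Δλ = 171.7518 − -157.1965 = 328.9483°; wrapped into (−180°, 180°]: -31.0517°.
Δφ = -7.8683 − 11.5576 = -19.4259°.
a = sin²(Δφ/2) + cos φ₁ · cos φ₂ · sin²(Δλ/2) = 0.097999.
c = 2·atan2(√a, √(1−a)) = 0.63680 rad → d = 6371·c ≈ 4057.06 km.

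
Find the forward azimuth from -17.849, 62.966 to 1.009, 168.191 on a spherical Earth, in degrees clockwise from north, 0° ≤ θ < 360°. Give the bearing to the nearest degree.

Δλ = 168.191 − 62.966 = 105.225°.
θ = atan2( sin Δλ · cos φ₂ , cos φ₁ · sin φ₂ − sin φ₁ · cos φ₂ · cos Δλ )
  = atan2(0.96475, -0.06372) = 93.779° → normalised to [0°, 360°): 93.779°.

94°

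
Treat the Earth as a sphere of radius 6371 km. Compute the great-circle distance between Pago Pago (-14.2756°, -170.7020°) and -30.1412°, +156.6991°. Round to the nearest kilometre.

3771 km

Δλ = 156.6991 − -170.7020 = 327.4011°; wrapped into (−180°, 180°]: -32.5989°.
Δφ = -30.1412 − -14.2756 = -15.8656°.
a = sin²(Δφ/2) + cos φ₁ · cos φ₂ · sin²(Δλ/2) = 0.085062.
c = 2·atan2(√a, √(1−a)) = 0.59191 rad → d = 6371·c ≈ 3771.07 km.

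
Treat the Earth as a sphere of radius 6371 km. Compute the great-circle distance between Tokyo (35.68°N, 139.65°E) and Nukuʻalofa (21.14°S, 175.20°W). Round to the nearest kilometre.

7906 km

Δλ = -175.20 − 139.65 = -314.85°; wrapped into (−180°, 180°]: 45.15°.
Δφ = -21.14 − 35.68 = -56.82°.
a = sin²(Δφ/2) + cos φ₁ · cos φ₂ · sin²(Δλ/2) = 0.338018.
c = 2·atan2(√a, √(1−a)) = 1.24088 rad → d = 6371·c ≈ 7905.64 km.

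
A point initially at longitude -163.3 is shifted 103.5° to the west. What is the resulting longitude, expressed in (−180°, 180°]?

Start at -163.3°; shift −103.5° → -266.8°.
-266.8° lies outside (−180°, 180°]; add 360° → +93.2°.

+93.2°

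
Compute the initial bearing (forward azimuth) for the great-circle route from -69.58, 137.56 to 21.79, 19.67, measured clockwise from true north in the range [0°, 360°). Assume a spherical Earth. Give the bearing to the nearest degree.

251°

Δλ = 19.67 − 137.56 = -117.89°.
θ = atan2( sin Δλ · cos φ₂ , cos φ₁ · sin φ₂ − sin φ₁ · cos φ₂ · cos Δλ )
  = atan2(-0.82070, -0.27755) = -108.685° → normalised to [0°, 360°): 251.315°.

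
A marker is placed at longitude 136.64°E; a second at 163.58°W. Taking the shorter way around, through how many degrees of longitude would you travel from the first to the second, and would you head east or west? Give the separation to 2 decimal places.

Raw difference: -163.58 − 136.64 = -300.22°.
Normalise into (−180°, 180°]: -300.22° + 360° = 59.78°.
Positive ⇒ the second point lies to the east; separation 59.78°.

59.78° east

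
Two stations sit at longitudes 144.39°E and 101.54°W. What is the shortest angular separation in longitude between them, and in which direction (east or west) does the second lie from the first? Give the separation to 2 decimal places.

114.07° east

Raw difference: -101.54 − 144.39 = -245.93°.
Normalise into (−180°, 180°]: -245.93° + 360° = 114.07°.
Positive ⇒ the second point lies to the east; separation 114.07°.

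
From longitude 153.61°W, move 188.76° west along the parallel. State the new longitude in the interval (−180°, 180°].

Start at -153.61°; shift −188.76° → -342.37°.
-342.37° lies outside (−180°, 180°]; add 360° → +17.63°.

17.63°E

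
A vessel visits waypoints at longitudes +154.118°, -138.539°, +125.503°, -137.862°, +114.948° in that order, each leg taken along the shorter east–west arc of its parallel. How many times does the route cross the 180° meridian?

Leg 1: +154.118° → -138.539°, shortest Δλ = 67.343° (east) — crosses 180°.
Leg 2: -138.539° → +125.503°, shortest Δλ = -95.958° (west) — crosses 180°.
Leg 3: +125.503° → -137.862°, shortest Δλ = 96.635° (east) — crosses 180°.
Leg 4: -137.862° → +114.948°, shortest Δλ = -107.19° (west) — crosses 180°.
Total crossings: 4.

4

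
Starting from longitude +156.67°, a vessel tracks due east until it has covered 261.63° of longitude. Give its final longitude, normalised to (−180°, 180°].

Start at +156.67°; shift +261.63° → +418.30°.
+418.30° lies outside (−180°, 180°]; subtract 360° → +58.30°.

+58.30°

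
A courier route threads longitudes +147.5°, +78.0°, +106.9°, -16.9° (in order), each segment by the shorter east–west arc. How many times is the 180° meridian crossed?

Leg 1: +147.5° → +78.0°, shortest Δλ = -69.5° (west) — does not cross 180°.
Leg 2: +78.0° → +106.9°, shortest Δλ = 28.9° (east) — does not cross 180°.
Leg 3: +106.9° → -16.9°, shortest Δλ = -123.8° (west) — does not cross 180°.
Total crossings: 0.

0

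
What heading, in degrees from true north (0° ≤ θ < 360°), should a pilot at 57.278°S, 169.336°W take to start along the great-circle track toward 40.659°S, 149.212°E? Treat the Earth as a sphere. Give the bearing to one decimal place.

284.1°

Δλ = 149.212 − -169.336 = 318.548°; wrapped into (−180°, 180°]: -41.452°.
θ = atan2( sin Δλ · cos φ₂ , cos φ₁ · sin φ₂ − sin φ₁ · cos φ₂ · cos Δλ )
  = atan2(-0.50219, 0.12614) = -75.900° → normalised to [0°, 360°): 284.100°.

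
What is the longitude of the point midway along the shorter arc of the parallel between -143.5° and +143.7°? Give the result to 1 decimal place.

-179.9°

Signed shortest Δλ from -143.5° to +143.7° is -72.8°.
Midpoint longitude = -143.5° + (-72.8°)/2 = -143.5° − 36.4° = -179.9°.
(The naïve average (-143.5 + +143.7)/2 = 0.1° is on the wrong side of the globe.)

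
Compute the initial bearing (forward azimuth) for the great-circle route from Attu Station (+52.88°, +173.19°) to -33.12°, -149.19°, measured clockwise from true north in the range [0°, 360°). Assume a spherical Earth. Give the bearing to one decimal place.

Δλ = -149.19 − 173.19 = -322.38°; wrapped into (−180°, 180°]: 37.62°.
θ = atan2( sin Δλ · cos φ₂ , cos φ₁ · sin φ₂ − sin φ₁ · cos φ₂ · cos Δλ )
  = atan2(0.51125, -0.85871) = 149.232° → normalised to [0°, 360°): 149.232°.

149.2°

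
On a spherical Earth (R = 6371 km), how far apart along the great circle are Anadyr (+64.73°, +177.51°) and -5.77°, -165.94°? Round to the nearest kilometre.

Δλ = -165.94 − 177.51 = -343.45°; wrapped into (−180°, 180°]: 16.55°.
Δφ = -5.77 − 64.73 = -70.50°.
a = sin²(Δφ/2) + cos φ₁ · cos φ₂ · sin²(Δλ/2) = 0.341894.
c = 2·atan2(√a, √(1−a)) = 1.24906 rad → d = 6371·c ≈ 7957.78 km.

7958 km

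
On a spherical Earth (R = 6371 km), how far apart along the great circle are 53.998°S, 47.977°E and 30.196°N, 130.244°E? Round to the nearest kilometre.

12208 km

Δλ = 130.244 − 47.977 = 82.267°.
Δφ = 30.196 − -53.998 = 84.194°.
a = sin²(Δφ/2) + cos φ₁ · cos φ₂ · sin²(Δλ/2) = 0.669265.
c = 2·atan2(√a, √(1−a)) = 1.91615 rad → d = 6371·c ≈ 12207.80 km.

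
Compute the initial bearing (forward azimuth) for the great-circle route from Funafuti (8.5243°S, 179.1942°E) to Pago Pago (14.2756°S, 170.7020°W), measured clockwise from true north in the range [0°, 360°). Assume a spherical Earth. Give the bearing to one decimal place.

Δλ = -170.7020 − 179.1942 = -349.8962°; wrapped into (−180°, 180°]: 10.1038°.
θ = atan2( sin Δλ · cos φ₂ , cos φ₁ · sin φ₂ − sin φ₁ · cos φ₂ · cos Δλ )
  = atan2(0.17001, -0.10244) = 121.070° → normalised to [0°, 360°): 121.070°.

121.1°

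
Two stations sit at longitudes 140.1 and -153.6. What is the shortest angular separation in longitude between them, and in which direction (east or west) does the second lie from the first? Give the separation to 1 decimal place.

66.3° east

Raw difference: -153.6 − 140.1 = -293.7°.
Normalise into (−180°, 180°]: -293.7° + 360° = 66.3°.
Positive ⇒ the second point lies to the east; separation 66.3°.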